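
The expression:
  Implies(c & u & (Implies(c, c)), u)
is always true.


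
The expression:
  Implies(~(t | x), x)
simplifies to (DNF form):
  t | x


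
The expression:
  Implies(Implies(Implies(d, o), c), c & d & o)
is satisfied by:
  {o: True, c: False, d: False}
  {o: False, c: False, d: False}
  {d: True, o: True, c: False}
  {d: True, c: True, o: True}


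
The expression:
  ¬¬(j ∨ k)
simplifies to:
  j ∨ k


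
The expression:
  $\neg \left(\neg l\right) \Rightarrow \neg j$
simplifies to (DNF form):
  $\neg j \vee \neg l$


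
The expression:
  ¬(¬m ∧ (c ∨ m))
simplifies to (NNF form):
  m ∨ ¬c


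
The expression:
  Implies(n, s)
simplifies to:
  s | ~n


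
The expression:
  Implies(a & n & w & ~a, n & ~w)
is always true.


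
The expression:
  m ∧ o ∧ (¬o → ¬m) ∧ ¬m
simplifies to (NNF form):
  False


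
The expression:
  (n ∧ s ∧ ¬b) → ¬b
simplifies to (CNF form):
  True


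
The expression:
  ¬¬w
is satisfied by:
  {w: True}


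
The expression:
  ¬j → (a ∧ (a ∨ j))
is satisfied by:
  {a: True, j: True}
  {a: True, j: False}
  {j: True, a: False}


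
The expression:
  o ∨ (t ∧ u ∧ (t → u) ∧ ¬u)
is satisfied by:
  {o: True}


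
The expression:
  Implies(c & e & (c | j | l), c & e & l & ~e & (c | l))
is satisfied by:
  {c: False, e: False}
  {e: True, c: False}
  {c: True, e: False}


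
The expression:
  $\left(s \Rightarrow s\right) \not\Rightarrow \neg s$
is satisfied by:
  {s: True}


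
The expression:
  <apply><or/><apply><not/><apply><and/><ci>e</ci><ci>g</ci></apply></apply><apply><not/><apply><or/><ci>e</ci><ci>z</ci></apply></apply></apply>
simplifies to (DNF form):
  <apply><or/><apply><not/><ci>e</ci></apply><apply><not/><ci>g</ci></apply></apply>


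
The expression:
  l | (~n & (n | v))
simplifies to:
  l | (v & ~n)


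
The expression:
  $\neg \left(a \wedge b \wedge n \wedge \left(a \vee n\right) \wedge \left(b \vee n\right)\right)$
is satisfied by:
  {n: False, b: False, a: False}
  {a: True, n: False, b: False}
  {b: True, n: False, a: False}
  {a: True, b: True, n: False}
  {n: True, a: False, b: False}
  {a: True, n: True, b: False}
  {b: True, n: True, a: False}


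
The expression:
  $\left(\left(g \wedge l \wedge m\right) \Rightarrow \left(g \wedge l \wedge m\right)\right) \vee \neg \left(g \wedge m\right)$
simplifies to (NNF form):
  $\text{True}$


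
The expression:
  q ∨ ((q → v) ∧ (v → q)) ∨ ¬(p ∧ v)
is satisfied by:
  {q: True, p: False, v: False}
  {p: False, v: False, q: False}
  {q: True, v: True, p: False}
  {v: True, p: False, q: False}
  {q: True, p: True, v: False}
  {p: True, q: False, v: False}
  {q: True, v: True, p: True}


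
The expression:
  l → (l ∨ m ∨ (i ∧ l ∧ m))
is always true.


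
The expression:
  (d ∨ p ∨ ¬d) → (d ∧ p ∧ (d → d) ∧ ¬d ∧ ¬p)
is never true.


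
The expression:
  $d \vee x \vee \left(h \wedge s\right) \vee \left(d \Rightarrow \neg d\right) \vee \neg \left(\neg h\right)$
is always true.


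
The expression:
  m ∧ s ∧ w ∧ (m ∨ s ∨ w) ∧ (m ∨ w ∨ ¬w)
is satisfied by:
  {m: True, w: True, s: True}


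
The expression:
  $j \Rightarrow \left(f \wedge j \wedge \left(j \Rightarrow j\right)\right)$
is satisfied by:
  {f: True, j: False}
  {j: False, f: False}
  {j: True, f: True}


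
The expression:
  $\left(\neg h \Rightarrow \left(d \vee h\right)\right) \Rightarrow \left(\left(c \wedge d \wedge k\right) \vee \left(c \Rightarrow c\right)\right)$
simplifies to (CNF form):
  $\text{True}$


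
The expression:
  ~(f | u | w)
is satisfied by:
  {u: False, w: False, f: False}


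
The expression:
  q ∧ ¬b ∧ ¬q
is never true.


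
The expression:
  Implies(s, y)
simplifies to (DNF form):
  y | ~s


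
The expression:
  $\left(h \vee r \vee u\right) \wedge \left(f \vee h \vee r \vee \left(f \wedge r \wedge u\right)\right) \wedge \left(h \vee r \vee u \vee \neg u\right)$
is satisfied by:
  {r: True, u: True, h: True, f: True}
  {r: True, u: True, h: True, f: False}
  {r: True, h: True, f: True, u: False}
  {r: True, h: True, f: False, u: False}
  {r: True, u: True, f: True, h: False}
  {r: True, u: True, f: False, h: False}
  {r: True, f: True, h: False, u: False}
  {r: True, f: False, h: False, u: False}
  {u: True, h: True, f: True, r: False}
  {u: True, h: True, f: False, r: False}
  {h: True, f: True, r: False, u: False}
  {h: True, r: False, f: False, u: False}
  {u: True, f: True, r: False, h: False}


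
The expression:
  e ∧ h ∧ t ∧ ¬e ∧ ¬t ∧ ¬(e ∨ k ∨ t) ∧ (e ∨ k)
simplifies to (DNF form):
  False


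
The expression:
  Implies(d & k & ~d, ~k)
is always true.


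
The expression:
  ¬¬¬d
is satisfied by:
  {d: False}


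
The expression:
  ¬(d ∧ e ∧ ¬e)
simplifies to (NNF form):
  True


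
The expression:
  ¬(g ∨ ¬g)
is never true.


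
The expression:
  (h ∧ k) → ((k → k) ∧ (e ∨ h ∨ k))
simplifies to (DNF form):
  True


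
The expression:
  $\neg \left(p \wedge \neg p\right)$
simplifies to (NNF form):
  $\text{True}$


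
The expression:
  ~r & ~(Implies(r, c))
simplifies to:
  False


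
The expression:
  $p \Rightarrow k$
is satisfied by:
  {k: True, p: False}
  {p: False, k: False}
  {p: True, k: True}


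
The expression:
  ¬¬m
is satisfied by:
  {m: True}


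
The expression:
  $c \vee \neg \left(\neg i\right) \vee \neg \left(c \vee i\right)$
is always true.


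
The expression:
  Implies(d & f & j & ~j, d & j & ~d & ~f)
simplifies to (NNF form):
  True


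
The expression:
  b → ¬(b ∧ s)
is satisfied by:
  {s: False, b: False}
  {b: True, s: False}
  {s: True, b: False}


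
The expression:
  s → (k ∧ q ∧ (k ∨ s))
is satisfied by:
  {k: True, q: True, s: False}
  {k: True, q: False, s: False}
  {q: True, k: False, s: False}
  {k: False, q: False, s: False}
  {k: True, s: True, q: True}


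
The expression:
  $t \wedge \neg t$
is never true.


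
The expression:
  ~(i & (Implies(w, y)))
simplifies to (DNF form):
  ~i | (w & ~y)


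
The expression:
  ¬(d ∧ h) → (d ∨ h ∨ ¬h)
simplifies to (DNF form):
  True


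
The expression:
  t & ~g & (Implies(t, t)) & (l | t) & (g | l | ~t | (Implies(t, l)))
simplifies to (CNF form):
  l & t & ~g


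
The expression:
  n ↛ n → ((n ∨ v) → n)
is always true.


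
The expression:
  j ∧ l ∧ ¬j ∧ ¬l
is never true.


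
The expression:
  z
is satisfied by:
  {z: True}


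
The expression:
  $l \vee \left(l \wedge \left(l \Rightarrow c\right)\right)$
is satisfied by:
  {l: True}


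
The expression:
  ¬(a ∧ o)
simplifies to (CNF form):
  ¬a ∨ ¬o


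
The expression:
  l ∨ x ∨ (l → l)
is always true.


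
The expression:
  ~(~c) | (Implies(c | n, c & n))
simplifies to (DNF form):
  c | ~n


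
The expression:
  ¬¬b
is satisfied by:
  {b: True}


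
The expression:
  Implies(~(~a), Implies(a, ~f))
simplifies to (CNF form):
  ~a | ~f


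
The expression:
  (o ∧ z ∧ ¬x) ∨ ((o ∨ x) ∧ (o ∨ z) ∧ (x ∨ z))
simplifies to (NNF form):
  (o ∧ x) ∨ (o ∧ z) ∨ (x ∧ z)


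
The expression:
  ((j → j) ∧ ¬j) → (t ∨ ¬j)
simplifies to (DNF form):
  True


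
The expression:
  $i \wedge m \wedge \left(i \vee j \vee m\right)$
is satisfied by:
  {m: True, i: True}


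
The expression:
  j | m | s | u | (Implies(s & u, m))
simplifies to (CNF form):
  True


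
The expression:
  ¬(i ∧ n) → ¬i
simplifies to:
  n ∨ ¬i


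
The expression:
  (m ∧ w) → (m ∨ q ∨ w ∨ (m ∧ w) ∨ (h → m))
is always true.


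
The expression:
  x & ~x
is never true.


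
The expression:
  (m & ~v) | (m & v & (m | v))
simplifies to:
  m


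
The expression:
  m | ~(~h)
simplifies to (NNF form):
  h | m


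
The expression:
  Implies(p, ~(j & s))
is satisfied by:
  {s: False, p: False, j: False}
  {j: True, s: False, p: False}
  {p: True, s: False, j: False}
  {j: True, p: True, s: False}
  {s: True, j: False, p: False}
  {j: True, s: True, p: False}
  {p: True, s: True, j: False}


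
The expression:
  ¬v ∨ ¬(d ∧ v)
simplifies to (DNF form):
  ¬d ∨ ¬v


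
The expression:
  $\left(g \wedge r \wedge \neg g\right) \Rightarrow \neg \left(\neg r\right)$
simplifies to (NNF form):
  $\text{True}$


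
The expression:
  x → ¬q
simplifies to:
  ¬q ∨ ¬x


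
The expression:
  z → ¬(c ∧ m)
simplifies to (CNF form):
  ¬c ∨ ¬m ∨ ¬z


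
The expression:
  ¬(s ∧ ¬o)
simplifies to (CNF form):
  o ∨ ¬s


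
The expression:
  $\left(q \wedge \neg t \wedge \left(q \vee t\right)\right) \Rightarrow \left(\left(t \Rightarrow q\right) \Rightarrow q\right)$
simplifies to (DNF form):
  $\text{True}$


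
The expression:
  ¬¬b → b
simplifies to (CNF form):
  True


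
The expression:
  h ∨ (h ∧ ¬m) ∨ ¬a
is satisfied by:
  {h: True, a: False}
  {a: False, h: False}
  {a: True, h: True}


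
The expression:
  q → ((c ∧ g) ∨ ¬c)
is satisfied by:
  {g: True, c: False, q: False}
  {g: False, c: False, q: False}
  {q: True, g: True, c: False}
  {q: True, g: False, c: False}
  {c: True, g: True, q: False}
  {c: True, g: False, q: False}
  {c: True, q: True, g: True}


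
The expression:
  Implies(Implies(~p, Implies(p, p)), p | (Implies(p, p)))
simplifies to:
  True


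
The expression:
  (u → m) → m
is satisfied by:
  {m: True, u: True}
  {m: True, u: False}
  {u: True, m: False}


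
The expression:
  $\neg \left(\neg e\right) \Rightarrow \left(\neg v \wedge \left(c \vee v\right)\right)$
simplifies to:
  $\left(c \wedge \neg v\right) \vee \neg e$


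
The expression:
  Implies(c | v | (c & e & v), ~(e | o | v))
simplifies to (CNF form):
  ~v & (~c | ~e) & (~c | ~o)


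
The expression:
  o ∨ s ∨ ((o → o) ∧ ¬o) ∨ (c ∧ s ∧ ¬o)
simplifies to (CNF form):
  True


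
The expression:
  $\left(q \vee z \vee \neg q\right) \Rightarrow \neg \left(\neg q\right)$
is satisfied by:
  {q: True}


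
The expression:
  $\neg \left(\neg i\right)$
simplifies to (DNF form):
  $i$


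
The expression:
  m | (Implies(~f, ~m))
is always true.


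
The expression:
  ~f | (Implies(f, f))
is always true.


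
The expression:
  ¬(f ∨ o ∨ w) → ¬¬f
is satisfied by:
  {o: True, w: True, f: True}
  {o: True, w: True, f: False}
  {o: True, f: True, w: False}
  {o: True, f: False, w: False}
  {w: True, f: True, o: False}
  {w: True, f: False, o: False}
  {f: True, w: False, o: False}


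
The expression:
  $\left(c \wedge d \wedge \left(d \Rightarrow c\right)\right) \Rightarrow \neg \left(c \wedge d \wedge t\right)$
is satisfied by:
  {c: False, t: False, d: False}
  {d: True, c: False, t: False}
  {t: True, c: False, d: False}
  {d: True, t: True, c: False}
  {c: True, d: False, t: False}
  {d: True, c: True, t: False}
  {t: True, c: True, d: False}


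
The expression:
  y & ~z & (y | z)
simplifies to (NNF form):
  y & ~z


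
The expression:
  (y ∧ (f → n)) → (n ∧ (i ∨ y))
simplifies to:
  f ∨ n ∨ ¬y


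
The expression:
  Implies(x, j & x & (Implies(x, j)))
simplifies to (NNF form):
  j | ~x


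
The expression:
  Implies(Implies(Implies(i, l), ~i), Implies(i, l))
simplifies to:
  l | ~i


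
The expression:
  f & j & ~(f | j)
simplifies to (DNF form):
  False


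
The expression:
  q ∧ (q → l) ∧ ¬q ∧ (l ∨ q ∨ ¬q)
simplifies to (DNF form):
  False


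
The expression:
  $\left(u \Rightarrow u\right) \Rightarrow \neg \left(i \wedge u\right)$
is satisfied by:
  {u: False, i: False}
  {i: True, u: False}
  {u: True, i: False}


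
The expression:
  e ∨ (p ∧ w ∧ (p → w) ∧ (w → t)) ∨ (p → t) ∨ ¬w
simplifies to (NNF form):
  e ∨ t ∨ ¬p ∨ ¬w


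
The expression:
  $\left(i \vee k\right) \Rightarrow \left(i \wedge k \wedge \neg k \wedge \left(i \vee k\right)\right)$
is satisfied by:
  {i: False, k: False}


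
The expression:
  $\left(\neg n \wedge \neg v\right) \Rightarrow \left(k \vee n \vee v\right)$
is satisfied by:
  {n: True, k: True, v: True}
  {n: True, k: True, v: False}
  {n: True, v: True, k: False}
  {n: True, v: False, k: False}
  {k: True, v: True, n: False}
  {k: True, v: False, n: False}
  {v: True, k: False, n: False}


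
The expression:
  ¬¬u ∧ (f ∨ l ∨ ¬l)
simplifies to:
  u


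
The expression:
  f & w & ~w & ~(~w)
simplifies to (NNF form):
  False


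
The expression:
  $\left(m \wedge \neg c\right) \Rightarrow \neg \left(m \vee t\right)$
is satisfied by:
  {c: True, m: False}
  {m: False, c: False}
  {m: True, c: True}


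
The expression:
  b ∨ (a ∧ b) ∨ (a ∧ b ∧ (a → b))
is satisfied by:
  {b: True}


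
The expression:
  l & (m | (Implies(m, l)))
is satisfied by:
  {l: True}


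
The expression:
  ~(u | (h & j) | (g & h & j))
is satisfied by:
  {h: False, u: False, j: False}
  {j: True, h: False, u: False}
  {h: True, j: False, u: False}


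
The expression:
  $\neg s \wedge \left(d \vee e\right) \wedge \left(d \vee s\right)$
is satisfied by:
  {d: True, s: False}


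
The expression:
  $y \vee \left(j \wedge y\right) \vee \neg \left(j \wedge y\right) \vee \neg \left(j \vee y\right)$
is always true.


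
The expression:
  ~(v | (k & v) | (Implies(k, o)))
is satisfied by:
  {k: True, v: False, o: False}


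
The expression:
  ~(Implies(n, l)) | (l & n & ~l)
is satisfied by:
  {n: True, l: False}


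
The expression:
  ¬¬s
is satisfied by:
  {s: True}


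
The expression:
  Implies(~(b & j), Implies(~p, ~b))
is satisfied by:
  {p: True, j: True, b: False}
  {p: True, j: False, b: False}
  {j: True, p: False, b: False}
  {p: False, j: False, b: False}
  {b: True, p: True, j: True}
  {b: True, p: True, j: False}
  {b: True, j: True, p: False}


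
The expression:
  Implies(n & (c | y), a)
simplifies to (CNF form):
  (a | ~c | ~n) & (a | ~n | ~y)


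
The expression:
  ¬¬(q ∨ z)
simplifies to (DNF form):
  q ∨ z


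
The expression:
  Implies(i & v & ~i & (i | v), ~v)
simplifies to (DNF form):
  True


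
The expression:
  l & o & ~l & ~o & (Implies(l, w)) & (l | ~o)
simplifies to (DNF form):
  False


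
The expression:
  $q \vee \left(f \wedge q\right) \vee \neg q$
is always true.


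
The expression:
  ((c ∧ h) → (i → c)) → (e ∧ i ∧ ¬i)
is never true.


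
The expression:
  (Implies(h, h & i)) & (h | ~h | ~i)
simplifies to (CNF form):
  i | ~h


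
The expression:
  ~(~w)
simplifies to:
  w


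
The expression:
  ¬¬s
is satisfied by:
  {s: True}


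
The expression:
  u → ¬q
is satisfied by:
  {u: False, q: False}
  {q: True, u: False}
  {u: True, q: False}


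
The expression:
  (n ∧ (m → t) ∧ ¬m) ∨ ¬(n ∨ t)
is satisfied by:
  {m: False, t: False, n: False}
  {n: True, m: False, t: False}
  {n: True, t: True, m: False}
  {m: True, t: False, n: False}


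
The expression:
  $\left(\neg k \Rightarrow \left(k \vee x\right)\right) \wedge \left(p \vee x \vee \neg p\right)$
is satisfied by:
  {x: True, k: True}
  {x: True, k: False}
  {k: True, x: False}


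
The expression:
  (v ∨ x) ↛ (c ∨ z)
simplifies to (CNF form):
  ¬c ∧ ¬z ∧ (v ∨ x)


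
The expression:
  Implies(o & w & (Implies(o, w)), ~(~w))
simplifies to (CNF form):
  True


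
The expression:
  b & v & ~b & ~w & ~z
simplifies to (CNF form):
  False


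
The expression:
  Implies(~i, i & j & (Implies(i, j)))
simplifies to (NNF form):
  i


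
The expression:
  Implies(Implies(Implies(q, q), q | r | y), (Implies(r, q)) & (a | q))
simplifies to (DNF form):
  q | (a & ~r) | (~r & ~y)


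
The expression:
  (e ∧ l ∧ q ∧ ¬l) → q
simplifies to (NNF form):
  True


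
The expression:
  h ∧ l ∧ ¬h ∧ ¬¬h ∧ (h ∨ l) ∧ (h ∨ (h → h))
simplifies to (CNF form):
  False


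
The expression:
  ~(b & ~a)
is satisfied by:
  {a: True, b: False}
  {b: False, a: False}
  {b: True, a: True}


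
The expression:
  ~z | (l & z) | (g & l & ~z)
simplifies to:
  l | ~z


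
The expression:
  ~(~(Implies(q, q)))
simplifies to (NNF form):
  True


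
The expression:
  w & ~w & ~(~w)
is never true.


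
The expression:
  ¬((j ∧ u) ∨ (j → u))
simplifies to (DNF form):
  j ∧ ¬u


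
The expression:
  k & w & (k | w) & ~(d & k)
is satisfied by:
  {w: True, k: True, d: False}


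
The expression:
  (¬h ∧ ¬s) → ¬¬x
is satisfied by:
  {s: True, x: True, h: True}
  {s: True, x: True, h: False}
  {s: True, h: True, x: False}
  {s: True, h: False, x: False}
  {x: True, h: True, s: False}
  {x: True, h: False, s: False}
  {h: True, x: False, s: False}


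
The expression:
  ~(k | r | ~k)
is never true.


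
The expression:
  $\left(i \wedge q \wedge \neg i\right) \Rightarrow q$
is always true.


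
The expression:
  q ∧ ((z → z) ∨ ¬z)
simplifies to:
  q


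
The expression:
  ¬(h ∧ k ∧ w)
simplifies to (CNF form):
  ¬h ∨ ¬k ∨ ¬w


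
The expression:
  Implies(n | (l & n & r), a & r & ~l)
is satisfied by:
  {a: True, r: True, n: False, l: False}
  {a: True, r: False, n: False, l: False}
  {r: True, l: False, a: False, n: False}
  {l: False, r: False, a: False, n: False}
  {l: True, a: True, r: True, n: False}
  {l: True, a: True, r: False, n: False}
  {l: True, r: True, a: False, n: False}
  {l: True, r: False, a: False, n: False}
  {n: True, a: True, r: True, l: False}


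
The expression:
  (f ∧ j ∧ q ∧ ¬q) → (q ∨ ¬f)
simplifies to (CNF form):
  True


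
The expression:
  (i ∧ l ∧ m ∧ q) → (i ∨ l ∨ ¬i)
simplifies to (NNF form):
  True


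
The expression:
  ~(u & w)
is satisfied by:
  {w: False, u: False}
  {u: True, w: False}
  {w: True, u: False}


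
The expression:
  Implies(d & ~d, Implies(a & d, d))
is always true.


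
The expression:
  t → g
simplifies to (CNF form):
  g ∨ ¬t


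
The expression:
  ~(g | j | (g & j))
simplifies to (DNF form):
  ~g & ~j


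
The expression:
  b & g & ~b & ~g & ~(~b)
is never true.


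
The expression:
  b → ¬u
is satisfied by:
  {u: False, b: False}
  {b: True, u: False}
  {u: True, b: False}


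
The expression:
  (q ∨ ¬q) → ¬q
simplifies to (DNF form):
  ¬q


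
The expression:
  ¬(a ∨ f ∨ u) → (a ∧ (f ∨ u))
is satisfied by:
  {a: True, u: True, f: True}
  {a: True, u: True, f: False}
  {a: True, f: True, u: False}
  {a: True, f: False, u: False}
  {u: True, f: True, a: False}
  {u: True, f: False, a: False}
  {f: True, u: False, a: False}


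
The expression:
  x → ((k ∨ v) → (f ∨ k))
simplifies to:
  f ∨ k ∨ ¬v ∨ ¬x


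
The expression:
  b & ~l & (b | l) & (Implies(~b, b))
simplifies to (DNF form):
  b & ~l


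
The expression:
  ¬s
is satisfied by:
  {s: False}


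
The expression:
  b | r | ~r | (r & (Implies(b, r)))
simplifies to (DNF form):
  True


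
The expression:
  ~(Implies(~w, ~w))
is never true.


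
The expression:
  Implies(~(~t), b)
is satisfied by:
  {b: True, t: False}
  {t: False, b: False}
  {t: True, b: True}


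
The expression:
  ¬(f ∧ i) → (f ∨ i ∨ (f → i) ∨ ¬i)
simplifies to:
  True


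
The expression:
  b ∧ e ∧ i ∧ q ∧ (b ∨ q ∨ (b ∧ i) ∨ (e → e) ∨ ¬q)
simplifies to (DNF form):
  b ∧ e ∧ i ∧ q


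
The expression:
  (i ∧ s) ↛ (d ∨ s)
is never true.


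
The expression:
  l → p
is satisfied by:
  {p: True, l: False}
  {l: False, p: False}
  {l: True, p: True}


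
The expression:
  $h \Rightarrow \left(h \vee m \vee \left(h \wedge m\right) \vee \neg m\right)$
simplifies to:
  $\text{True}$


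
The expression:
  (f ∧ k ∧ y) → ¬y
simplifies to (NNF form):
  ¬f ∨ ¬k ∨ ¬y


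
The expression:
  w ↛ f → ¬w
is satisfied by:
  {f: True, w: False}
  {w: False, f: False}
  {w: True, f: True}


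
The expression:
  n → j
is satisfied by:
  {j: True, n: False}
  {n: False, j: False}
  {n: True, j: True}


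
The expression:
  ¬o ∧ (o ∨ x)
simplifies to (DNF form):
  x ∧ ¬o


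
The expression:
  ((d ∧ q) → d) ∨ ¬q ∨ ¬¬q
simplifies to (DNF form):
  True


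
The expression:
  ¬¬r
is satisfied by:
  {r: True}


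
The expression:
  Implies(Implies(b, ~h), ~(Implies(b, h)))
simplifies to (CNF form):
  b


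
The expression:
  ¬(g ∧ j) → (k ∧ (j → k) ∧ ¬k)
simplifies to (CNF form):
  g ∧ j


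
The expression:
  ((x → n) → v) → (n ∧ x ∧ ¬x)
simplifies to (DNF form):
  (n ∧ ¬v) ∨ (¬v ∧ ¬x)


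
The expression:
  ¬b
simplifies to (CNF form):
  ¬b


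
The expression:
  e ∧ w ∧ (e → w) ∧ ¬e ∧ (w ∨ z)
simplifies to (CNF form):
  False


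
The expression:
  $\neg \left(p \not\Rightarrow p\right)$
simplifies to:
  $\text{True}$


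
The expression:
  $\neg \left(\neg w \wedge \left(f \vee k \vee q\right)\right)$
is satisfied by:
  {w: True, f: False, q: False, k: False}
  {k: True, w: True, f: False, q: False}
  {w: True, q: True, f: False, k: False}
  {k: True, w: True, q: True, f: False}
  {w: True, f: True, q: False, k: False}
  {w: True, k: True, f: True, q: False}
  {w: True, q: True, f: True, k: False}
  {k: True, w: True, q: True, f: True}
  {k: False, f: False, q: False, w: False}


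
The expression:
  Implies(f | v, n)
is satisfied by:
  {n: True, v: False, f: False}
  {f: True, n: True, v: False}
  {n: True, v: True, f: False}
  {f: True, n: True, v: True}
  {f: False, v: False, n: False}


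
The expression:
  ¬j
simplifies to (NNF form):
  ¬j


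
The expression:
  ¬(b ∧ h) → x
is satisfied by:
  {x: True, h: True, b: True}
  {x: True, h: True, b: False}
  {x: True, b: True, h: False}
  {x: True, b: False, h: False}
  {h: True, b: True, x: False}


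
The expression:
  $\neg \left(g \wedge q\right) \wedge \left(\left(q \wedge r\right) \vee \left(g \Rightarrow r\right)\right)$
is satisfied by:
  {r: True, g: False, q: False}
  {r: False, g: False, q: False}
  {q: True, r: True, g: False}
  {q: True, r: False, g: False}
  {g: True, r: True, q: False}


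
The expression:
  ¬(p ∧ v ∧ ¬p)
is always true.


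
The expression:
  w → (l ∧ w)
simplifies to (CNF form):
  l ∨ ¬w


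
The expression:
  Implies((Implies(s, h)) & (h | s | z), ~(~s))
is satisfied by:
  {s: True, z: False, h: False}
  {s: True, h: True, z: False}
  {s: True, z: True, h: False}
  {s: True, h: True, z: True}
  {h: False, z: False, s: False}


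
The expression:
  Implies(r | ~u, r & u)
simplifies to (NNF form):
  u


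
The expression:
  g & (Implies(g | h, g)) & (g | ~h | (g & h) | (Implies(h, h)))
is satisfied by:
  {g: True}


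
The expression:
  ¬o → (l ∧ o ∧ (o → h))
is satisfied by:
  {o: True}


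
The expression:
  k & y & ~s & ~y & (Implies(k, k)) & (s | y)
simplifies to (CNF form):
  False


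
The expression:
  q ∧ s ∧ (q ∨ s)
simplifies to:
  q ∧ s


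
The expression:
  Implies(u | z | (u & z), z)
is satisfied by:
  {z: True, u: False}
  {u: False, z: False}
  {u: True, z: True}


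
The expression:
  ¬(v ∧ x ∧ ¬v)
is always true.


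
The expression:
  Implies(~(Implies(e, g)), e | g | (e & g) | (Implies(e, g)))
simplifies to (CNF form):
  True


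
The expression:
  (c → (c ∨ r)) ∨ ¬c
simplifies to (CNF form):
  True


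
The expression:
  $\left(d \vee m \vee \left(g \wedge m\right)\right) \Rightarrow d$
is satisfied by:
  {d: True, m: False}
  {m: False, d: False}
  {m: True, d: True}


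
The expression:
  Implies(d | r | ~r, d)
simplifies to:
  d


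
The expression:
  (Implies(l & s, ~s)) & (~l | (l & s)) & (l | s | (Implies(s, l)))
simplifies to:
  ~l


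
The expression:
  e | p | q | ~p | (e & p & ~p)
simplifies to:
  True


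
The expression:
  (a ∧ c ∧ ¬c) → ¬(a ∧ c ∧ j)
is always true.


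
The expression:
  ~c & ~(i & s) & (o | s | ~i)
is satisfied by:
  {o: True, s: False, c: False, i: False}
  {o: False, s: False, c: False, i: False}
  {s: True, o: True, i: False, c: False}
  {s: True, i: False, o: False, c: False}
  {i: True, o: True, s: False, c: False}


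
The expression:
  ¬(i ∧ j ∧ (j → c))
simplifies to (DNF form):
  ¬c ∨ ¬i ∨ ¬j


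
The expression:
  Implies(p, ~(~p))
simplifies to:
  True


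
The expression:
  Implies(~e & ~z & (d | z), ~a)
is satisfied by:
  {z: True, e: True, a: False, d: False}
  {z: True, e: False, a: False, d: False}
  {e: True, d: False, z: False, a: False}
  {d: False, e: False, z: False, a: False}
  {d: True, z: True, e: True, a: False}
  {d: True, z: True, e: False, a: False}
  {d: True, e: True, z: False, a: False}
  {d: True, e: False, z: False, a: False}
  {a: True, z: True, e: True, d: False}
  {a: True, z: True, e: False, d: False}
  {a: True, e: True, z: False, d: False}
  {a: True, e: False, z: False, d: False}
  {d: True, a: True, z: True, e: True}
  {d: True, a: True, z: True, e: False}
  {d: True, a: True, e: True, z: False}


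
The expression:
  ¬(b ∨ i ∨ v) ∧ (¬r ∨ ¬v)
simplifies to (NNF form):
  ¬b ∧ ¬i ∧ ¬v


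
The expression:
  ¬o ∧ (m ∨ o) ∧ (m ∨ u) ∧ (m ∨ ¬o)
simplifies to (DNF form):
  m ∧ ¬o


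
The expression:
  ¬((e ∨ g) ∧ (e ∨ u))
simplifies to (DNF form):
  (¬e ∧ ¬g) ∨ (¬e ∧ ¬u)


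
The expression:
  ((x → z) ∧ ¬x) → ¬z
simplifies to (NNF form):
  x ∨ ¬z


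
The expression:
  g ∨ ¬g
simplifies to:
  True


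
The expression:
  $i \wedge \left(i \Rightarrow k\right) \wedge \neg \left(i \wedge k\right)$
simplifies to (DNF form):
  $\text{False}$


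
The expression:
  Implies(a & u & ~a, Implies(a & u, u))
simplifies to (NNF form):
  True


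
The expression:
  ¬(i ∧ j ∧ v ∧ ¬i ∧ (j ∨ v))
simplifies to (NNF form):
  True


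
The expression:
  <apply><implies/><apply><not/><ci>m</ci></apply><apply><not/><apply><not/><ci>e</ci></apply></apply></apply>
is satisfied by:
  {m: True, e: True}
  {m: True, e: False}
  {e: True, m: False}


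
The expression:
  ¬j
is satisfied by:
  {j: False}


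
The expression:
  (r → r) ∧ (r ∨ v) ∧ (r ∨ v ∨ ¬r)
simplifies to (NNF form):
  r ∨ v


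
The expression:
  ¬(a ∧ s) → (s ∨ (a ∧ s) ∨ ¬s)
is always true.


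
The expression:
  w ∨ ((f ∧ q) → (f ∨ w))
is always true.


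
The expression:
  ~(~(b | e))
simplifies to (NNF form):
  b | e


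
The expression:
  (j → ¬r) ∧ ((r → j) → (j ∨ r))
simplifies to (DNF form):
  (j ∧ ¬r) ∨ (r ∧ ¬j)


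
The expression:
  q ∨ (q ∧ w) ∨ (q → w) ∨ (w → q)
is always true.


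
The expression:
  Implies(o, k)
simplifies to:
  k | ~o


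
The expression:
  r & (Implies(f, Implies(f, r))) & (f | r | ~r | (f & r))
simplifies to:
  r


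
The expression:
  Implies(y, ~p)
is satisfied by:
  {p: False, y: False}
  {y: True, p: False}
  {p: True, y: False}


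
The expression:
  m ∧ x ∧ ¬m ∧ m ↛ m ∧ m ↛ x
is never true.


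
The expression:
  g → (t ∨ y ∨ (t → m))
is always true.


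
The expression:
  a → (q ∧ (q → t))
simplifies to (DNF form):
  (q ∧ t) ∨ ¬a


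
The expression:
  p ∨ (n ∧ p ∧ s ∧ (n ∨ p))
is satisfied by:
  {p: True}


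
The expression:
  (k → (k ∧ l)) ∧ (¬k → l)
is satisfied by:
  {l: True}


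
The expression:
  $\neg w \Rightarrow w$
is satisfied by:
  {w: True}


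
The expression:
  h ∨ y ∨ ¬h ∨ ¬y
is always true.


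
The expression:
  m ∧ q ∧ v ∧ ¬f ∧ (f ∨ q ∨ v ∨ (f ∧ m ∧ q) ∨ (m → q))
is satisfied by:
  {m: True, q: True, v: True, f: False}


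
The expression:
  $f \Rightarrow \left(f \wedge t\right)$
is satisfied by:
  {t: True, f: False}
  {f: False, t: False}
  {f: True, t: True}


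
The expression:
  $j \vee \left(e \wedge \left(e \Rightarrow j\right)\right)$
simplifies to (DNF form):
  $j$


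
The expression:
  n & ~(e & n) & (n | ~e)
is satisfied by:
  {n: True, e: False}


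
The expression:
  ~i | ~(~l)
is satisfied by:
  {l: True, i: False}
  {i: False, l: False}
  {i: True, l: True}


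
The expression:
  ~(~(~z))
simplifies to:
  ~z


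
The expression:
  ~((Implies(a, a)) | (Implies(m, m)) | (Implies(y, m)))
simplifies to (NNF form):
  False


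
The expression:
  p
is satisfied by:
  {p: True}


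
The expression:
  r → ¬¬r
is always true.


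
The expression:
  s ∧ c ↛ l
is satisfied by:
  {c: True, s: True, l: False}


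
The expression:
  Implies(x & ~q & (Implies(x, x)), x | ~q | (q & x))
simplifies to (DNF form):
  True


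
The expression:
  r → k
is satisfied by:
  {k: True, r: False}
  {r: False, k: False}
  {r: True, k: True}


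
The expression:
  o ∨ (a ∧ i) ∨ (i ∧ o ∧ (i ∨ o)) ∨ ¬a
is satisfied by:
  {i: True, o: True, a: False}
  {i: True, o: False, a: False}
  {o: True, i: False, a: False}
  {i: False, o: False, a: False}
  {i: True, a: True, o: True}
  {i: True, a: True, o: False}
  {a: True, o: True, i: False}


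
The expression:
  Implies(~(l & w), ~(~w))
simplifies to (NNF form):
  w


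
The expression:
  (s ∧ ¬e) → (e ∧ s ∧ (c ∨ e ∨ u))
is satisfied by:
  {e: True, s: False}
  {s: False, e: False}
  {s: True, e: True}


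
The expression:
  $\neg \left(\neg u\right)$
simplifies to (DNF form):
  $u$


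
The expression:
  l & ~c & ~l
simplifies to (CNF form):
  False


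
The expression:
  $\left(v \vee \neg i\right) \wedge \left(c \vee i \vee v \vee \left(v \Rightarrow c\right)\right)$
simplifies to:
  $v \vee \neg i$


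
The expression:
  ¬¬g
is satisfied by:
  {g: True}


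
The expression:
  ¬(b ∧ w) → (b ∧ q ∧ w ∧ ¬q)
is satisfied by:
  {w: True, b: True}


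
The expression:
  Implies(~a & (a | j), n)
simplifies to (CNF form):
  a | n | ~j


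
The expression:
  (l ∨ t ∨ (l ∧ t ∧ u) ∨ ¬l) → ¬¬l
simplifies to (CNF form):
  l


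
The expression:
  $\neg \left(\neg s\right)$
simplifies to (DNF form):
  $s$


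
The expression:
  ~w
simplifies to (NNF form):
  ~w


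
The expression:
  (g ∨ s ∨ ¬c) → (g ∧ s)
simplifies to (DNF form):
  (g ∧ s) ∨ (g ∧ ¬g) ∨ (c ∧ g ∧ s) ∨ (c ∧ g ∧ ¬g) ∨ (c ∧ s ∧ ¬s) ∨ (c ∧ ¬g ∧ ¬s) ∨ (g ∧ s ∧ ¬s) ∨ (g ∧ ¬g ∧ ¬s)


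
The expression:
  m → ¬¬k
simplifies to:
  k ∨ ¬m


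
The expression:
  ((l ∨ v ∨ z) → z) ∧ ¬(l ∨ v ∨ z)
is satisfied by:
  {v: False, z: False, l: False}


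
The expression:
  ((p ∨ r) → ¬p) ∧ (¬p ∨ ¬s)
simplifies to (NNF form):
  ¬p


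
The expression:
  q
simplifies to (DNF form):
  q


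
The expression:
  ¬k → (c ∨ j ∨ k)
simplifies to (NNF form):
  c ∨ j ∨ k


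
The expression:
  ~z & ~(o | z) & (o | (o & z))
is never true.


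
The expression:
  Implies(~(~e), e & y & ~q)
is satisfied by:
  {y: True, q: False, e: False}
  {q: False, e: False, y: False}
  {y: True, q: True, e: False}
  {q: True, y: False, e: False}
  {e: True, y: True, q: False}


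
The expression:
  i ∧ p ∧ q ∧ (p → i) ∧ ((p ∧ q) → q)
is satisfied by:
  {i: True, p: True, q: True}


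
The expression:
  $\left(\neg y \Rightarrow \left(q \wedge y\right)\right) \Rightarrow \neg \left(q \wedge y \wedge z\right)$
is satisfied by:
  {q: False, z: False, y: False}
  {y: True, q: False, z: False}
  {z: True, q: False, y: False}
  {y: True, z: True, q: False}
  {q: True, y: False, z: False}
  {y: True, q: True, z: False}
  {z: True, q: True, y: False}


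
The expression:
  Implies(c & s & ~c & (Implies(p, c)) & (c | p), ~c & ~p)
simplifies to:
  True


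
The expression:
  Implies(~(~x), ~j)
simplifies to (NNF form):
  ~j | ~x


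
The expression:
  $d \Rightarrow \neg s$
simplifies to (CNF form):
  $\neg d \vee \neg s$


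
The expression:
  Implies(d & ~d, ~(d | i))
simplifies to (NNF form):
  True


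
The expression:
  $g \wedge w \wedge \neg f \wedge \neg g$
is never true.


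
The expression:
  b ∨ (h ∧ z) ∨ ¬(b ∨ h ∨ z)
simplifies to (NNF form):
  b ∨ (h ∧ z) ∨ (¬h ∧ ¬z)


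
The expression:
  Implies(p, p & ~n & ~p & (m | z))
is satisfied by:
  {p: False}


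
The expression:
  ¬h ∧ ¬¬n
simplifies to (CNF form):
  n ∧ ¬h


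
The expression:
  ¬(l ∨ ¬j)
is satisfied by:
  {j: True, l: False}


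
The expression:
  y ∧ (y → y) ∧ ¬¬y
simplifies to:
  y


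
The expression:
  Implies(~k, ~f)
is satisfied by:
  {k: True, f: False}
  {f: False, k: False}
  {f: True, k: True}


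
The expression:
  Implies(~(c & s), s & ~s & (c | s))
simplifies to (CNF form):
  c & s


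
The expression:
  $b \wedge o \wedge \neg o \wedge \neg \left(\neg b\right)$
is never true.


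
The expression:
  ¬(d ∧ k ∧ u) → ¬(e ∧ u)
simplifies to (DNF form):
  (d ∧ k) ∨ ¬e ∨ ¬u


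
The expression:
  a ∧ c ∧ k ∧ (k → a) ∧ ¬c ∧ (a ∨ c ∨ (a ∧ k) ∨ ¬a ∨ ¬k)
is never true.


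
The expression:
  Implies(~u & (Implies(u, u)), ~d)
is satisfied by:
  {u: True, d: False}
  {d: False, u: False}
  {d: True, u: True}


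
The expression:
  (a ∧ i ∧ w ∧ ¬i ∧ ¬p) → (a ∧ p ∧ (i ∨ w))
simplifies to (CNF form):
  True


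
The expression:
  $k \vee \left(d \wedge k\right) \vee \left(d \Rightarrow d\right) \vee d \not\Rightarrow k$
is always true.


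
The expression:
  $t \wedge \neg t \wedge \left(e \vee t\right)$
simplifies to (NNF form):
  $\text{False}$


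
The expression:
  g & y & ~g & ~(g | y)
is never true.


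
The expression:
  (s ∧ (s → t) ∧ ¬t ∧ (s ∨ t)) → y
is always true.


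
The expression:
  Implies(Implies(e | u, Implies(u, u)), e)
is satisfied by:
  {e: True}


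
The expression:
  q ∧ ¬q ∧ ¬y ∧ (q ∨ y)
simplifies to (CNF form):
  False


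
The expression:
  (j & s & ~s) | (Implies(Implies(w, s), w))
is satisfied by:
  {w: True}


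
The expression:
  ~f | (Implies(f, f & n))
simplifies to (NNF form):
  n | ~f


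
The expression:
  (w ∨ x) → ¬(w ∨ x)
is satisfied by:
  {x: False, w: False}


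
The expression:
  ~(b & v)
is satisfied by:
  {v: False, b: False}
  {b: True, v: False}
  {v: True, b: False}


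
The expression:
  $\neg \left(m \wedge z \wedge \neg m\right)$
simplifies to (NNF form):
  $\text{True}$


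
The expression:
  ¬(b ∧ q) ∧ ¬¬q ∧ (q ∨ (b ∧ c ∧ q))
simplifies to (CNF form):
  q ∧ ¬b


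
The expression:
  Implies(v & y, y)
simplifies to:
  True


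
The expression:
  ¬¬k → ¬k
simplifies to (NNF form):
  ¬k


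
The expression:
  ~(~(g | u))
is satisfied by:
  {g: True, u: True}
  {g: True, u: False}
  {u: True, g: False}


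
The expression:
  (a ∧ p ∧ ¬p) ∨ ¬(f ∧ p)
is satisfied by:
  {p: False, f: False}
  {f: True, p: False}
  {p: True, f: False}


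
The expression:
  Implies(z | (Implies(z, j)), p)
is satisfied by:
  {p: True}


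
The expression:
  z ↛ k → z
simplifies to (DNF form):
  True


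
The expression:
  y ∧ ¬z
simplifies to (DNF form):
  y ∧ ¬z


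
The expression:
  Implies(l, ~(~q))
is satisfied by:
  {q: True, l: False}
  {l: False, q: False}
  {l: True, q: True}


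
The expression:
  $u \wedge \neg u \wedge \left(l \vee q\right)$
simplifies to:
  $\text{False}$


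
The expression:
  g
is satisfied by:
  {g: True}


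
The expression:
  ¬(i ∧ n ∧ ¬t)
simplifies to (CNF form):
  t ∨ ¬i ∨ ¬n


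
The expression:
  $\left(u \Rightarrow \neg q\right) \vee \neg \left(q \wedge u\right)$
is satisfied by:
  {u: False, q: False}
  {q: True, u: False}
  {u: True, q: False}


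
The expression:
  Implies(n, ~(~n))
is always true.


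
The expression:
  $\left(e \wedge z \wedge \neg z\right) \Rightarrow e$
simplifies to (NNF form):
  $\text{True}$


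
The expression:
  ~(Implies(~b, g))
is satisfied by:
  {g: False, b: False}


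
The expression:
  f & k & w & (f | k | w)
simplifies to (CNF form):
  f & k & w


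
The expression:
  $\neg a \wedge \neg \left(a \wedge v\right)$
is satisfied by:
  {a: False}


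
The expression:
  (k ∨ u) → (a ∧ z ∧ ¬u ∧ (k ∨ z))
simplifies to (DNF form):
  (¬k ∧ ¬u) ∨ (a ∧ z ∧ ¬u) ∨ (a ∧ ¬k ∧ ¬u) ∨ (z ∧ ¬k ∧ ¬u)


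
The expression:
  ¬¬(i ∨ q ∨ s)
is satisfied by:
  {i: True, q: True, s: True}
  {i: True, q: True, s: False}
  {i: True, s: True, q: False}
  {i: True, s: False, q: False}
  {q: True, s: True, i: False}
  {q: True, s: False, i: False}
  {s: True, q: False, i: False}


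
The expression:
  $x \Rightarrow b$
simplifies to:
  $b \vee \neg x$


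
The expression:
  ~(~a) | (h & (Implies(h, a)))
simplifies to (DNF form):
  a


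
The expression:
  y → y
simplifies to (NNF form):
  True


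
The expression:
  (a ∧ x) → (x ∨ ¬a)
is always true.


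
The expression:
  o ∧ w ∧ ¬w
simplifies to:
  False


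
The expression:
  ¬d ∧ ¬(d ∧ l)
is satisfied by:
  {d: False}


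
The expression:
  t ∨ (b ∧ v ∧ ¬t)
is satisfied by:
  {b: True, t: True, v: True}
  {b: True, t: True, v: False}
  {t: True, v: True, b: False}
  {t: True, v: False, b: False}
  {b: True, v: True, t: False}


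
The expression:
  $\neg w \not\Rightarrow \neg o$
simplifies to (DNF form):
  $o \wedge \neg w$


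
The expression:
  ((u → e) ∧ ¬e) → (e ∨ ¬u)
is always true.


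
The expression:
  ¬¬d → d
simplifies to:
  True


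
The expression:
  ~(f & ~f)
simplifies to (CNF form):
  True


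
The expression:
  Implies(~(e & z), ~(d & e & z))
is always true.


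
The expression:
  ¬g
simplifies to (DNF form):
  ¬g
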